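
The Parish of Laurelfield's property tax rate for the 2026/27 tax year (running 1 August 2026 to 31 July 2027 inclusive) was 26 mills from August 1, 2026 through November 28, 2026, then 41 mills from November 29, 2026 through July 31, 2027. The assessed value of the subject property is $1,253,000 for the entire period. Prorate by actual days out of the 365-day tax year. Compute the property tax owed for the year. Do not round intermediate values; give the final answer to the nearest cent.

$45,193.82

August 1 – November 28, 2026: 120 days at 26 mills → $1,253,000 × 2.6% × 120/365 = $10,710.5753
November 29, 2026 – July 31, 2027: 245 days at 41 mills → $1,253,000 × 4.1% × 245/365 = $34,483.2466
Total = $45,193.8219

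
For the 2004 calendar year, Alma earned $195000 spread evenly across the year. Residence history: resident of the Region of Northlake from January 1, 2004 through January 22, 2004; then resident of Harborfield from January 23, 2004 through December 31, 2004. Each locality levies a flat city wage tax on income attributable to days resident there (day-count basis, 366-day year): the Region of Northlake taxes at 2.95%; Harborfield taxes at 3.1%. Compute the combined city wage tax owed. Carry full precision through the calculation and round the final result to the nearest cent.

The Region of Northlake, January 1 – January 22, 2004: 22 days → $195000 × 2.95% × 22/366 = $345.7787
Harborfield, January 23 – December 31, 2004: 344 days → $195000 × 3.1% × 344/366 = $5681.6393
Total = $6027.4180

$6027.42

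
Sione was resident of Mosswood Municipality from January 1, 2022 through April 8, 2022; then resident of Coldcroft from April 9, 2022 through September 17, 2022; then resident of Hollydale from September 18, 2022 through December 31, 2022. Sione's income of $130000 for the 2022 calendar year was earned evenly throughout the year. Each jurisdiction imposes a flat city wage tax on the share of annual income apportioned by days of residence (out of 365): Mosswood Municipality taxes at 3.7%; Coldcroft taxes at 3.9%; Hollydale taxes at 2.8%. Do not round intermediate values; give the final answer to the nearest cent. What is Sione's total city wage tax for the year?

$4588.82

Mosswood Municipality, January 1 – April 8, 2022: 98 days → $130000 × 3.7% × 98/365 = $1291.4521
Coldcroft, April 9 – September 17, 2022: 162 days → $130000 × 3.9% × 162/365 = $2250.2466
Hollydale, September 18 – December 31, 2022: 105 days → $130000 × 2.8% × 105/365 = $1047.1233
Total = $4588.8219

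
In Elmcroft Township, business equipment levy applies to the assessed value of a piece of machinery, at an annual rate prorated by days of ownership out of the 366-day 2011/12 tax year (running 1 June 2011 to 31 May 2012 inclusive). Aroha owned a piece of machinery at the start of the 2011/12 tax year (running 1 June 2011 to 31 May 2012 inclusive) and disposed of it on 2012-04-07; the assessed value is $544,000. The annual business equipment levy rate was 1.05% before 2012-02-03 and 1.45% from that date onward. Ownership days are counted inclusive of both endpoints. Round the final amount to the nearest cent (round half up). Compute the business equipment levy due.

2011-06-01 to 2012-02-02: 247 days at 1.05% → $544,000 × 1.05% × 247/366 = $3,854.8197
2012-02-03 to 2012-04-07: 65 days at 1.45% → $544,000 × 1.45% × 65/366 = $1,400.8743
Total = $5,255.6940

$5,255.69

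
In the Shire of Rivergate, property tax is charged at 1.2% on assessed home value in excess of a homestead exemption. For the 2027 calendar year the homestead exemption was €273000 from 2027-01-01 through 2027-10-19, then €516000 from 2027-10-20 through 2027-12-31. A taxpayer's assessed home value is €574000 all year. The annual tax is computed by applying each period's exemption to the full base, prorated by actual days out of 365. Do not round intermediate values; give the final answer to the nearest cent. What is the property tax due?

2027-01-01 to 2027-10-19: 292 days, exemption €273000 → (€574000 − €273000) × 1.2% × 292/365 = €2889.6000
2027-10-20 to 2027-12-31: 73 days, exemption €516000 → (€574000 − €516000) × 1.2% × 73/365 = €139.2000
Total = €3028.8000

€3028.80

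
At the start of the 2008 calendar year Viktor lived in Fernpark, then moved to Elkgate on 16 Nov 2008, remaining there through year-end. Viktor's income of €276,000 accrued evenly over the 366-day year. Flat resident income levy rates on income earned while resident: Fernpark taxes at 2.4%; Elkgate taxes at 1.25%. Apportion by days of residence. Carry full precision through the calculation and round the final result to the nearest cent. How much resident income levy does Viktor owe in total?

Fernpark, 1 Jan – 15 Nov 2008: 320 days → €276,000 × 2.4% × 320/366 = €5,791.4754
Elkgate, 16 Nov – 31 Dec 2008: 46 days → €276,000 × 1.25% × 46/366 = €433.6066
Total = €6,225.0820

€6,225.08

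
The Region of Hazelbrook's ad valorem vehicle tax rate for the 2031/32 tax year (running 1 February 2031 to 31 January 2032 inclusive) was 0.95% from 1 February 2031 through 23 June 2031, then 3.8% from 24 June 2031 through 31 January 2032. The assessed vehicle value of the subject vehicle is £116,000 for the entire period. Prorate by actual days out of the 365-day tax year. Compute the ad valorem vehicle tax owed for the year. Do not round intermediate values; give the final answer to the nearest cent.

£3,112.77

1 February – 23 June 2031: 143 days at 0.95% → £116,000 × 0.95% × 143/365 = £431.7425
24 June 2031 – 31 January 2032: 222 days at 3.8% → £116,000 × 3.8% × 222/365 = £2,681.0301
Total = £3,112.7726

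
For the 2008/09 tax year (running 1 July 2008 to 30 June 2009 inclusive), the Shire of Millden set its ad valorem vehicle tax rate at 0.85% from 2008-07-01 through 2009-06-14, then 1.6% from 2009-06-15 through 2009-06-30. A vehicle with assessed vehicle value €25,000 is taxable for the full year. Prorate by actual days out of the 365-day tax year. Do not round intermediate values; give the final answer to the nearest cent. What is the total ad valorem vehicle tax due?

2008-07-01 to 2009-06-14: 349 days at 0.85% → €25,000 × 0.85% × 349/365 = €203.1849
2009-06-15 to 2009-06-30: 16 days at 1.6% → €25,000 × 1.6% × 16/365 = €17.5342
Total = €220.7192

€220.72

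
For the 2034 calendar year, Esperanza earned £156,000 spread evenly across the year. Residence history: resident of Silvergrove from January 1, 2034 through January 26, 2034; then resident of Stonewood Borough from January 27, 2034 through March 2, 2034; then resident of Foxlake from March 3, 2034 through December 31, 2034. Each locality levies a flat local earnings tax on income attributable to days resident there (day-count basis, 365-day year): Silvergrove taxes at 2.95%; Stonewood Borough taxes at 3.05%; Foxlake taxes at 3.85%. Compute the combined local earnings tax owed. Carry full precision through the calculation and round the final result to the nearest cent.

Silvergrove, January 1 – January 26, 2034: 26 days → £156,000 × 2.95% × 26/365 = £327.8137
Stonewood Borough, January 27 – March 2, 2034: 35 days → £156,000 × 3.05% × 35/365 = £456.2466
Foxlake, March 3 – December 31, 2034: 304 days → £156,000 × 3.85% × 304/365 = £5,002.2575
Total = £5,786.3178

£5,786.32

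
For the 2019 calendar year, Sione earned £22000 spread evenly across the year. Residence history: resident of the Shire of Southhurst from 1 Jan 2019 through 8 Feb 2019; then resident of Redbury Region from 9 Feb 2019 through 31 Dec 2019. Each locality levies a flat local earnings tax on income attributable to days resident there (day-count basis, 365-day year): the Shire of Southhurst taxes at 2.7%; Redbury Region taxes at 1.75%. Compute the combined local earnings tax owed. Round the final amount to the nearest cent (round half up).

£407.33

The Shire of Southhurst, 1 Jan – 8 Feb 2019: 39 days → £22000 × 2.7% × 39/365 = £63.4685
Redbury Region, 9 Feb – 31 Dec 2019: 326 days → £22000 × 1.75% × 326/365 = £343.8630
Total = £407.3315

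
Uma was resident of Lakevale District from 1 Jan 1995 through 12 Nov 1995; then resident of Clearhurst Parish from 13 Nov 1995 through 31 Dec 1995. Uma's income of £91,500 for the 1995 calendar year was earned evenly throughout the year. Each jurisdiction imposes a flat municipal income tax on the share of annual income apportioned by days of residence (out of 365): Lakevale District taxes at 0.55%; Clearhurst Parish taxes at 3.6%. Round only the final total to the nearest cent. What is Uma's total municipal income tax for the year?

£877.90

Lakevale District, 1 Jan – 12 Nov 1995: 316 days → £91,500 × 0.55% × 316/365 = £435.6904
Clearhurst Parish, 13 Nov – 31 Dec 1995: 49 days → £91,500 × 3.6% × 49/365 = £442.2082
Total = £877.8986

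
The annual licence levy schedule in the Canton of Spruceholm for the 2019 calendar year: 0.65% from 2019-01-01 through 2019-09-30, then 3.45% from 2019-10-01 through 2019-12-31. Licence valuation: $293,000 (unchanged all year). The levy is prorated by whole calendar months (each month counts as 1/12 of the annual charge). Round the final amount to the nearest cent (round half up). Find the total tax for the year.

2019-01-01 to 2019-09-30: 9 months at 0.65% → $293,000 × 0.65% × 9/12 = $1,428.3750
2019-10-01 to 2019-12-31: 3 months at 3.45% → $293,000 × 3.45% × 3/12 = $2,527.1250
Total = $3,955.5000

$3,955.50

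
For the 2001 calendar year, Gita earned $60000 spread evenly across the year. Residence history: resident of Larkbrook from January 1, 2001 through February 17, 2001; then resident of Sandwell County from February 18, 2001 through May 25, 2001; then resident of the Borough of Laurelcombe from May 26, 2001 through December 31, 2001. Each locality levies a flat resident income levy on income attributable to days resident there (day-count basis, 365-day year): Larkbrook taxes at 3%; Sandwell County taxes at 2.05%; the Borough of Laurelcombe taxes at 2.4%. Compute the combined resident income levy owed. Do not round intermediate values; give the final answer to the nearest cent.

$1431.53

Larkbrook, January 1 – February 17, 2001: 48 days → $60000 × 3% × 48/365 = $236.7123
Sandwell County, February 18 – May 25, 2001: 97 days → $60000 × 2.05% × 97/365 = $326.8767
The Borough of Laurelcombe, May 26 – December 31, 2001: 220 days → $60000 × 2.4% × 220/365 = $867.9452
Total = $1431.5342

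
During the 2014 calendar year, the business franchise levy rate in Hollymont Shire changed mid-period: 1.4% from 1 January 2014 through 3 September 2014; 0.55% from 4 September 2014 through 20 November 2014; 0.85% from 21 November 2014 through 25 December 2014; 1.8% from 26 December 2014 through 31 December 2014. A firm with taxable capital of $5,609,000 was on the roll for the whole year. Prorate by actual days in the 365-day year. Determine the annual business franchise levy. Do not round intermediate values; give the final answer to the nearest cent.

1 January – 3 September 2014: 246 days at 1.4% → $5,609,000 × 1.4% × 246/365 = $52,924.3726
4 September – 20 November 2014: 78 days at 0.55% → $5,609,000 × 0.55% × 78/365 = $6,592.4959
21 November – 25 December 2014: 35 days at 0.85% → $5,609,000 × 0.85% × 35/365 = $4,571.7192
26 December – 31 December 2014: 6 days at 1.8% → $5,609,000 × 1.8% × 6/365 = $1,659.6493
Total = $65,748.2370

$65,748.24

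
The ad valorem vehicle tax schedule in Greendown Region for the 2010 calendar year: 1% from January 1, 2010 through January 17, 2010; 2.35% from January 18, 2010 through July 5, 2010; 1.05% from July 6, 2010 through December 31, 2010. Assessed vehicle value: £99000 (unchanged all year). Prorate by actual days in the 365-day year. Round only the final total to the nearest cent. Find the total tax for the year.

January 1 – January 17, 2010: 17 days at 1% → £99000 × 1% × 17/365 = £46.1096
January 18 – July 5, 2010: 169 days at 2.35% → £99000 × 2.35% × 169/365 = £1077.2014
July 6 – December 31, 2010: 179 days at 1.05% → £99000 × 1.05% × 179/365 = £509.7822
Total = £1633.0932

£1633.09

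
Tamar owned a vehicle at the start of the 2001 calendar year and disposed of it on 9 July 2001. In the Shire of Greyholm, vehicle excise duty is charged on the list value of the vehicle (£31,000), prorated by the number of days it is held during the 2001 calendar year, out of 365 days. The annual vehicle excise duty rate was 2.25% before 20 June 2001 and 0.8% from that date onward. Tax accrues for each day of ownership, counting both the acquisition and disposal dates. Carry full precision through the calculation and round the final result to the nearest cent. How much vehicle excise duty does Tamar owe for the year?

£338.45

1 January – 19 June 2001: 170 days at 2.25% → £31,000 × 2.25% × 170/365 = £324.8630
20 June – 9 July 2001: 20 days at 0.8% → £31,000 × 0.8% × 20/365 = £13.5890
Total = £338.4521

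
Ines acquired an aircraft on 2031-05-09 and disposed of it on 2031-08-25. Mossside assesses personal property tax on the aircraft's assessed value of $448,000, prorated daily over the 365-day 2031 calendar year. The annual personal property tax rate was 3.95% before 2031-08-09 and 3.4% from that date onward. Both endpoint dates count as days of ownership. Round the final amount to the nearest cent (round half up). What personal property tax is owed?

2031-05-09 to 2031-08-08: 92 days at 3.95% → $448,000 × 3.95% × 92/365 = $4,460.3616
2031-08-09 to 2031-08-25: 17 days at 3.4% → $448,000 × 3.4% × 17/365 = $709.4356
Total = $5,169.7973

$5,169.80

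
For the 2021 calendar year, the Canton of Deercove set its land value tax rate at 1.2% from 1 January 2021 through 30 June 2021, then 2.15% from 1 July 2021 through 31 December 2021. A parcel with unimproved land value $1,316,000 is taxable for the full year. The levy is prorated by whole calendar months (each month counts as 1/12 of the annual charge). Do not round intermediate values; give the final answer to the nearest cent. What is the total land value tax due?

1 January – 30 June 2021: 6 months at 1.2% → $1,316,000 × 1.2% × 6/12 = $7,896.0000
1 July – 31 December 2021: 6 months at 2.15% → $1,316,000 × 2.15% × 6/12 = $14,147.0000
Total = $22,043.0000

$22,043.00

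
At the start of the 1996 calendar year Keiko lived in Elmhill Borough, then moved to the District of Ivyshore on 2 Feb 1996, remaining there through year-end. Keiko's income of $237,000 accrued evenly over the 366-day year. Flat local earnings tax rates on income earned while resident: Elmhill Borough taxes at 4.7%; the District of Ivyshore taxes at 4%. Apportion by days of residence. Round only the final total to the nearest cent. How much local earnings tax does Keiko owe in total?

$9,625.05

Elmhill Borough, 1 Jan – 1 Feb 1996: 32 days → $237,000 × 4.7% × 32/366 = $973.9016
The District of Ivyshore, 2 Feb – 31 Dec 1996: 334 days → $237,000 × 4% × 334/366 = $8,651.1475
Total = $9,625.0492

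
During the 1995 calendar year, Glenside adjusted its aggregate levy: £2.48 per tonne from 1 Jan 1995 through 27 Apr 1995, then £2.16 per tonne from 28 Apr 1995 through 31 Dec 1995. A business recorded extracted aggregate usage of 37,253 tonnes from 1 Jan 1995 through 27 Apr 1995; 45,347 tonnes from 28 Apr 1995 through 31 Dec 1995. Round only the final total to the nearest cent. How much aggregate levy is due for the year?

£190,336.96

1 Jan – 27 Apr 1995: 37,253 tonnes at £2.48/tonne → £92,387.44
28 Apr – 31 Dec 1995: 45,347 tonnes at £2.16/tonne → £97,949.52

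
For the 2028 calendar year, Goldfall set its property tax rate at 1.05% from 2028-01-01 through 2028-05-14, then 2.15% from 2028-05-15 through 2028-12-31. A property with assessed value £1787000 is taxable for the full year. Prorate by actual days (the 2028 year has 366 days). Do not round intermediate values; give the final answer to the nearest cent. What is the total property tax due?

£31169.97

2028-01-01 to 2028-05-14: 135 days at 1.05% → £1787000 × 1.05% × 135/366 = £6920.9631
2028-05-15 to 2028-12-31: 231 days at 2.15% → £1787000 × 2.15% × 231/366 = £24249.0041
Total = £31169.9672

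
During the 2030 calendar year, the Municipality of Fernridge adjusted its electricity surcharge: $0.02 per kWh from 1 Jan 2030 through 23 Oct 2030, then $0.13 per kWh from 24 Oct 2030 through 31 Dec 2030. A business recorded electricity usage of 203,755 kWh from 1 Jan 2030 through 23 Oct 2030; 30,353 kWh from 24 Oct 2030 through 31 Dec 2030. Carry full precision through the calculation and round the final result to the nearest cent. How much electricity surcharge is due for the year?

$8,020.99

1 Jan – 23 Oct 2030: 203,755 kWh at $0.02/kWh → $4,075.10
24 Oct – 31 Dec 2030: 30,353 kWh at $0.13/kWh → $3,945.89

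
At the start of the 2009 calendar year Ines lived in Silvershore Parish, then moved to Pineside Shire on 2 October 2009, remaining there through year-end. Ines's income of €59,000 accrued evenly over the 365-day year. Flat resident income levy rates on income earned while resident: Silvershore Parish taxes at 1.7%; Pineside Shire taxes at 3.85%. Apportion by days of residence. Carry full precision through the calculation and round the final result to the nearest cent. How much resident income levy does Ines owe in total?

€1,319.26

Silvershore Parish, 1 January – 1 October 2009: 274 days → €59,000 × 1.7% × 274/365 = €752.9370
Pineside Shire, 2 October – 31 December 2009: 91 days → €59,000 × 3.85% × 91/365 = €566.3192
Total = €1,319.2562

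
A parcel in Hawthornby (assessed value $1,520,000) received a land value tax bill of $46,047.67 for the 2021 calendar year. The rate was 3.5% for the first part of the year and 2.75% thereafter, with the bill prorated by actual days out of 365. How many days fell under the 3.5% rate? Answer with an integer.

Let d = days at the first rate; then 365 − d days at the second rate.
$1,520,000 × [3.5%·d + 2.75%·(365−d)] / 365 = $46,047.67
Solving gives d = 136, so the new rate took effect on May 17, 2021.

136 days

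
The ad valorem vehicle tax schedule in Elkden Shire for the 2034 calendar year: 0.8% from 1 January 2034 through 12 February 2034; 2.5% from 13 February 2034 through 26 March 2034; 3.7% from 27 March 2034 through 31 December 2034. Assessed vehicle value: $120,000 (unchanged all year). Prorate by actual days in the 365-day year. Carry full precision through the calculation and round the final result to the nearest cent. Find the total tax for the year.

1 January – 12 February 2034: 43 days at 0.8% → $120,000 × 0.8% × 43/365 = $113.0959
13 February – 26 March 2034: 42 days at 2.5% → $120,000 × 2.5% × 42/365 = $345.2055
27 March – 31 December 2034: 280 days at 3.7% → $120,000 × 3.7% × 280/365 = $3,406.0274
Total = $3,864.3288

$3,864.33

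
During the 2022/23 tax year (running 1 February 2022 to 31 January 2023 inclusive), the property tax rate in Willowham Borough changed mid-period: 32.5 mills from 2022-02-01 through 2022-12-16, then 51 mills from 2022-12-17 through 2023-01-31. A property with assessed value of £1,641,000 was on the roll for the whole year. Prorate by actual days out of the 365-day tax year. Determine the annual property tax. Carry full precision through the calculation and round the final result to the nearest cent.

2022-02-01 to 2022-12-16: 319 days at 32.5 mills → £1,641,000 × 3.25% × 319/365 = £46,611.1438
2022-12-17 to 2023-01-31: 46 days at 51 mills → £1,641,000 × 5.1% × 46/365 = £10,547.3589
Total = £57,158.5027

£57,158.50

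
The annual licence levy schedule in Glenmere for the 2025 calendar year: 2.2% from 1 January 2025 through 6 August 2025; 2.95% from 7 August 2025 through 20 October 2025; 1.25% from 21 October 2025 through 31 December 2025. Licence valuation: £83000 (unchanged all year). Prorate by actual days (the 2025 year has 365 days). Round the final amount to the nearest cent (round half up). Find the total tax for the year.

£1798.37

1 January – 6 August 2025: 218 days at 2.2% → £83000 × 2.2% × 218/365 = £1090.5973
7 August – 20 October 2025: 75 days at 2.95% → £83000 × 2.95% × 75/365 = £503.1164
21 October – 31 December 2025: 72 days at 1.25% → £83000 × 1.25% × 72/365 = £204.6575
Total = £1798.3712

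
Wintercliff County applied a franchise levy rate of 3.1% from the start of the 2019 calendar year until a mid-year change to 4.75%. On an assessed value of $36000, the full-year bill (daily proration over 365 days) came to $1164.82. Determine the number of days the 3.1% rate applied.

Let d = days at the first rate; then 365 − d days at the second rate.
$36000 × [3.1%·d + 4.75%·(365−d)] / 365 = $1164.82
Solving gives d = 335, so the new rate took effect on December 2, 2019.

335 days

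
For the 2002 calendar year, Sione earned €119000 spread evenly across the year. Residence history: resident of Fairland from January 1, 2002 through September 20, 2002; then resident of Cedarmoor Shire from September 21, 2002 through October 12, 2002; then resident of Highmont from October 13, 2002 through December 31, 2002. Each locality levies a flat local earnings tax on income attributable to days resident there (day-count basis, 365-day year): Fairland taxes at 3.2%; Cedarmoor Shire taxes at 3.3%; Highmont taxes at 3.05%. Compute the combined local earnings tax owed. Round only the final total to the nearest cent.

€3776.05

Fairland, January 1 – September 20, 2002: 263 days → €119000 × 3.2% × 263/365 = €2743.8466
Cedarmoor Shire, September 21 – October 12, 2002: 22 days → €119000 × 3.3% × 22/365 = €236.6959
Highmont, October 13 – December 31, 2002: 80 days → €119000 × 3.05% × 80/365 = €795.5068
Total = €3776.0493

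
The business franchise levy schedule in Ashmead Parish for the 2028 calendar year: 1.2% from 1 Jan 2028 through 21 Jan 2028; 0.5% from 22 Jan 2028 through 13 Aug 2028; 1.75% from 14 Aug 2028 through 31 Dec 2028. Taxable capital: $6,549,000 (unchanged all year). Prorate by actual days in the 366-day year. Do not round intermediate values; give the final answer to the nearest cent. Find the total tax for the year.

1 Jan – 21 Jan 2028: 21 days at 1.2% → $6,549,000 × 1.2% × 21/366 = $4,509.1475
22 Jan – 13 Aug 2028: 205 days at 0.5% → $6,549,000 × 0.5% × 205/366 = $18,340.7787
14 Aug – 31 Dec 2028: 140 days at 1.75% → $6,549,000 × 1.75% × 140/366 = $43,838.9344
Total = $66,688.8607

$66,688.86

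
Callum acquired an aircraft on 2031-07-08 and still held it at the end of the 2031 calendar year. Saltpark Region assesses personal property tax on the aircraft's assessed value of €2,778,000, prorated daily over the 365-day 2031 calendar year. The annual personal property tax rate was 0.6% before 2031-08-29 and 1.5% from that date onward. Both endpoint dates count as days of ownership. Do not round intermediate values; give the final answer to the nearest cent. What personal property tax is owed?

€16,645.17

2031-07-08 to 2031-08-28: 52 days at 0.6% → €2,778,000 × 0.6% × 52/365 = €2,374.6192
2031-08-29 to 2031-12-31: 125 days at 1.5% → €2,778,000 × 1.5% × 125/365 = €14,270.5479
Total = €16,645.1671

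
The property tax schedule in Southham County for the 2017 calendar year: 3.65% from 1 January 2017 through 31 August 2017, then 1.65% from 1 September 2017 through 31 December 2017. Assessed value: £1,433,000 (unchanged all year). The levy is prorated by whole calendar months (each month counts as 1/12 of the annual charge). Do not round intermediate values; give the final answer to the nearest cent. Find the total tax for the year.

1 January – 31 August 2017: 8 months at 3.65% → £1,433,000 × 3.65% × 8/12 = £34,869.6667
1 September – 31 December 2017: 4 months at 1.65% → £1,433,000 × 1.65% × 4/12 = £7,881.5000
Total = £42,751.1667

£42,751.17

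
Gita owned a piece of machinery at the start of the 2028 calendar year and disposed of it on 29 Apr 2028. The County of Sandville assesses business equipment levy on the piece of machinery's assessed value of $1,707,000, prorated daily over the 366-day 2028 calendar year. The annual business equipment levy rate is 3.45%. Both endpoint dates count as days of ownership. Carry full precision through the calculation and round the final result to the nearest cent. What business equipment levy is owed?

Days held (1 Jan – 29 Apr 2028): 120 out of 366
Tax = $1,707,000 × 3.45% × 120/366 = $19,308.6885

$19,308.69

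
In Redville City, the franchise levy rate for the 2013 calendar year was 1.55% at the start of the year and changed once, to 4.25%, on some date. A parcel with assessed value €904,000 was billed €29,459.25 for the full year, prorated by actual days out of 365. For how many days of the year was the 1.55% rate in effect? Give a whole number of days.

Let d = days at the first rate; then 365 − d days at the second rate.
€904,000 × [1.55%·d + 4.25%·(365−d)] / 365 = €29,459.25
Solving gives d = 134, so the new rate took effect on May 15, 2013.

134 days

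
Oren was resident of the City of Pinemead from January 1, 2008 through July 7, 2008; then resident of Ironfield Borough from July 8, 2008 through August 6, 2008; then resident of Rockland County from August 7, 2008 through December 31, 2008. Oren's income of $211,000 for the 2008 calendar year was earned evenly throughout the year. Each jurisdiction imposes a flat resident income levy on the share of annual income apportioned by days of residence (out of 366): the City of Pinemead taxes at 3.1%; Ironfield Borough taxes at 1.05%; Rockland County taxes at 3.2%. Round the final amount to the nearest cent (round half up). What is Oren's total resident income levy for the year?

$6,271.20

The City of Pinemead, January 1 – July 7, 2008: 189 days → $211,000 × 3.1% × 189/366 = $3,377.7295
Ironfield Borough, July 8 – August 6, 2008: 30 days → $211,000 × 1.05% × 30/366 = $181.5984
Rockland County, August 7 – December 31, 2008: 147 days → $211,000 × 3.2% × 147/366 = $2,711.8689
Total = $6,271.1967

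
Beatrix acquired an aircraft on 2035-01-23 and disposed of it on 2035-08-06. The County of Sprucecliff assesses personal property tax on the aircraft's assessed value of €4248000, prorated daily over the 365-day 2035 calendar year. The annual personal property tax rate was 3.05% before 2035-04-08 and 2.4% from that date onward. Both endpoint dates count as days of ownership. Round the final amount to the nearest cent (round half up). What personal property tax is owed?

2035-01-23 to 2035-04-07: 75 days at 3.05% → €4248000 × 3.05% × 75/365 = €26622.7397
2035-04-08 to 2035-08-06: 121 days at 2.4% → €4248000 × 2.4% × 121/365 = €33797.7863
Total = €60420.5260

€60420.53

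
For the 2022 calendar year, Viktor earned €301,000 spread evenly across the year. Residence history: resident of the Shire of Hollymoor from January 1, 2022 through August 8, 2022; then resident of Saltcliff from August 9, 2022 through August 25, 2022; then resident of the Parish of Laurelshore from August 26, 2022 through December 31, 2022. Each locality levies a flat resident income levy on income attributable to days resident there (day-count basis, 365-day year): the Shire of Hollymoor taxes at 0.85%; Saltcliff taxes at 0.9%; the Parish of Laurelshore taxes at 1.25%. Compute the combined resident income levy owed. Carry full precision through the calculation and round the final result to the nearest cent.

€2,987.73

The Shire of Hollymoor, January 1 – August 8, 2022: 220 days → €301,000 × 0.85% × 220/365 = €1,542.1096
Saltcliff, August 9 – August 25, 2022: 17 days → €301,000 × 0.9% × 17/365 = €126.1726
The Parish of Laurelshore, August 26 – December 31, 2022: 128 days → €301,000 × 1.25% × 128/365 = €1,319.4521
Total = €2,987.7342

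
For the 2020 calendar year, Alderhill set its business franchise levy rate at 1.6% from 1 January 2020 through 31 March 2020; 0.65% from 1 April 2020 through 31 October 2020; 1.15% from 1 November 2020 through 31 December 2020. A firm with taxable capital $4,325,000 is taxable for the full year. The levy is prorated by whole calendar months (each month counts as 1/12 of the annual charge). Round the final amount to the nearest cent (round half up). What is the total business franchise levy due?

$41,988.54

1 January – 31 March 2020: 3 months at 1.6% → $4,325,000 × 1.6% × 3/12 = $17,300.0000
1 April – 31 October 2020: 7 months at 0.65% → $4,325,000 × 0.65% × 7/12 = $16,398.9583
1 November – 31 December 2020: 2 months at 1.15% → $4,325,000 × 1.15% × 2/12 = $8,289.5833
Total = $41,988.5417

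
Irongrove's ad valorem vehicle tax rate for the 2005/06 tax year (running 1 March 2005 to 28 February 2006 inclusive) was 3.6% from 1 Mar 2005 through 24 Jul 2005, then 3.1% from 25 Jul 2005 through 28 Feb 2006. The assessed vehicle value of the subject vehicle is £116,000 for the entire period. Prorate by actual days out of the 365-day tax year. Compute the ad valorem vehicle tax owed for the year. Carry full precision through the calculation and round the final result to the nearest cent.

£3,828.00

1 Mar – 24 Jul 2005: 146 days at 3.6% → £116,000 × 3.6% × 146/365 = £1,670.4000
25 Jul 2005 – 28 Feb 2006: 219 days at 3.1% → £116,000 × 3.1% × 219/365 = £2,157.6000
Total = £3,828.0000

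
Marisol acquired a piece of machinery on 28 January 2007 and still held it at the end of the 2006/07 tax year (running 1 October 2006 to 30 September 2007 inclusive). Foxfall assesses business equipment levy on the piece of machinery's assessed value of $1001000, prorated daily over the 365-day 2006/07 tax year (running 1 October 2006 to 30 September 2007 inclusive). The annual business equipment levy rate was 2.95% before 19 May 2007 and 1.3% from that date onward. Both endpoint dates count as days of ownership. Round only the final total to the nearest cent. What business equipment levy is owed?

$13793.23

28 January – 18 May 2007: 111 days at 2.95% → $1001000 × 2.95% × 111/365 = $8980.2041
19 May – 30 September 2007: 135 days at 1.3% → $1001000 × 1.3% × 135/365 = $4813.0274
Total = $13793.2315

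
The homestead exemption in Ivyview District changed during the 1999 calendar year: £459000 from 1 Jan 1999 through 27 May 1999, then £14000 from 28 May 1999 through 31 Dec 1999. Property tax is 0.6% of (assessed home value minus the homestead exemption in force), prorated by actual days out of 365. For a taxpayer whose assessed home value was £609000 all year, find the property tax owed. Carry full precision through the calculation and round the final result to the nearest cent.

1 Jan – 27 May 1999: 147 days, exemption £459000 → (£609000 − £459000) × 0.6% × 147/365 = £362.4658
28 May – 31 Dec 1999: 218 days, exemption £14000 → (£609000 − £14000) × 0.6% × 218/365 = £2132.2192
Total = £2494.6849

£2494.68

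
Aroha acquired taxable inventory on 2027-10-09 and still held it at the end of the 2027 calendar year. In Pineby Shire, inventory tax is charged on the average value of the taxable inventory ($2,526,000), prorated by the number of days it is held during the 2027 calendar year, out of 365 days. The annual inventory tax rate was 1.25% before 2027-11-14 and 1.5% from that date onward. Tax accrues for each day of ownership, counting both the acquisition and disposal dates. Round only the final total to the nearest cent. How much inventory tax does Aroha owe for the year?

$8,097.04

2027-10-09 to 2027-11-13: 36 days at 1.25% → $2,526,000 × 1.25% × 36/365 = $3,114.2466
2027-11-14 to 2027-12-31: 48 days at 1.5% → $2,526,000 × 1.5% × 48/365 = $4,982.7945
Total = $8,097.0411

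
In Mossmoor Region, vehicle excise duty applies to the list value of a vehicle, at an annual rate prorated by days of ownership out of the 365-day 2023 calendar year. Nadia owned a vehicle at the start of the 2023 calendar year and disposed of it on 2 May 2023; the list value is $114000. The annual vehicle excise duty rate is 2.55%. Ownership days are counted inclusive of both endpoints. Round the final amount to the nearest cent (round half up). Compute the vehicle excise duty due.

$971.65

Days held (1 Jan – 2 May 2023): 122 out of 365
Tax = $114000 × 2.55% × 122/365 = $971.6548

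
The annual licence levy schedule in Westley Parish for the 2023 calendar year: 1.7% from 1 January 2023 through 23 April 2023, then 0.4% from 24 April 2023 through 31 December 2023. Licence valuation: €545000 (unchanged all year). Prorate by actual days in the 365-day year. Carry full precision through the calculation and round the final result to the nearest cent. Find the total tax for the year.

€4373.44

1 January – 23 April 2023: 113 days at 1.7% → €545000 × 1.7% × 113/365 = €2868.3425
24 April – 31 December 2023: 252 days at 0.4% → €545000 × 0.4% × 252/365 = €1505.0959
Total = €4373.4384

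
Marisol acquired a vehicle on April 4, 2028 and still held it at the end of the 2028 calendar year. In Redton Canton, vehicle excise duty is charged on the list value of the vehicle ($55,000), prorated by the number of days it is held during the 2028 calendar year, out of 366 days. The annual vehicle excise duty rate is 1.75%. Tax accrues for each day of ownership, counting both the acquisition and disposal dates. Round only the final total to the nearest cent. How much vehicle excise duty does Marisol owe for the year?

$715.30

Days held (April 4 – December 31, 2028): 272 out of 366
Tax = $55,000 × 1.75% × 272/366 = $715.3005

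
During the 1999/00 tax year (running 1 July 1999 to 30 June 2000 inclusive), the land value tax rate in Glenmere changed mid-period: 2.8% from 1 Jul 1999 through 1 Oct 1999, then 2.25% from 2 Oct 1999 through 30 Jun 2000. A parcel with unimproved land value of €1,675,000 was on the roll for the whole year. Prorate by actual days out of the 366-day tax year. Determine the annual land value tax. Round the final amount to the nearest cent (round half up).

€40,028.38

1 Jul – 1 Oct 1999: 93 days at 2.8% → €1,675,000 × 2.8% × 93/366 = €11,917.2131
2 Oct 1999 – 30 Jun 2000: 273 days at 2.25% → €1,675,000 × 2.25% × 273/366 = €28,111.1680
Total = €40,028.3811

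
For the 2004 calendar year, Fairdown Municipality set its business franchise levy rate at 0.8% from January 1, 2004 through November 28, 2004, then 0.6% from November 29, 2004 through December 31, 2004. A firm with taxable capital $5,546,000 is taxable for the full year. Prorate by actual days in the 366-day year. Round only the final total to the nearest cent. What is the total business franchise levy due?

$43,367.90

January 1 – November 28, 2004: 333 days at 0.8% → $5,546,000 × 0.8% × 333/366 = $40,367.6066
November 29 – December 31, 2004: 33 days at 0.6% → $5,546,000 × 0.6% × 33/366 = $3,000.2951
Total = $43,367.9016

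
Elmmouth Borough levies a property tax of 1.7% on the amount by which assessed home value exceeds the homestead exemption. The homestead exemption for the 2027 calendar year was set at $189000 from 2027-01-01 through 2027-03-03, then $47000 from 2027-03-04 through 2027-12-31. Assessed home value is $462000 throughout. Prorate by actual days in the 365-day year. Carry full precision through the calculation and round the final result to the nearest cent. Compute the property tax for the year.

$6644.95

2027-01-01 to 2027-03-03: 62 days, exemption $189000 → ($462000 − $189000) × 1.7% × 62/365 = $788.3342
2027-03-04 to 2027-12-31: 303 days, exemption $47000 → ($462000 − $47000) × 1.7% × 303/365 = $5856.6164
Total = $6644.9507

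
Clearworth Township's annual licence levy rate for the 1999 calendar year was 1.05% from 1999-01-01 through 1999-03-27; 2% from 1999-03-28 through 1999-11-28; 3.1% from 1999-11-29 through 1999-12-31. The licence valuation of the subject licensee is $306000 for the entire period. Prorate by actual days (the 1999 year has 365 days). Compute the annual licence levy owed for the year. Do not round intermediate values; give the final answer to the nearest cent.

1999-01-01 to 1999-03-27: 86 days at 1.05% → $306000 × 1.05% × 86/365 = $757.0356
1999-03-28 to 1999-11-28: 246 days at 2% → $306000 × 2% × 246/365 = $4124.7123
1999-11-29 to 1999-12-31: 33 days at 3.1% → $306000 × 3.1% × 33/365 = $857.6384
Total = $5739.3863

$5739.39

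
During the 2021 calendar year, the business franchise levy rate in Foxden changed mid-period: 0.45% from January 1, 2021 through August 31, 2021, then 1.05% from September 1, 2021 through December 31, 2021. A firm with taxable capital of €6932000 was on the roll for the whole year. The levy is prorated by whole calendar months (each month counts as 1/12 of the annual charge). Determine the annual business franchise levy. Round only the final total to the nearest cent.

January 1 – August 31, 2021: 8 months at 0.45% → €6932000 × 0.45% × 8/12 = €20796.0000
September 1 – December 31, 2021: 4 months at 1.05% → €6932000 × 1.05% × 4/12 = €24262.0000
Total = €45058.0000

€45058.00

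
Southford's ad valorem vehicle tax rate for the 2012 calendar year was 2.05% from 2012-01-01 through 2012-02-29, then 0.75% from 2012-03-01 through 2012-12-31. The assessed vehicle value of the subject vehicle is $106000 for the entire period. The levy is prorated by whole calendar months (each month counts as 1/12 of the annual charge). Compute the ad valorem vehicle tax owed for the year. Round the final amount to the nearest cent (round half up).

$1024.67

2012-01-01 to 2012-02-29: 2 months at 2.05% → $106000 × 2.05% × 2/12 = $362.1667
2012-03-01 to 2012-12-31: 10 months at 0.75% → $106000 × 0.75% × 10/12 = $662.5000
Total = $1024.6667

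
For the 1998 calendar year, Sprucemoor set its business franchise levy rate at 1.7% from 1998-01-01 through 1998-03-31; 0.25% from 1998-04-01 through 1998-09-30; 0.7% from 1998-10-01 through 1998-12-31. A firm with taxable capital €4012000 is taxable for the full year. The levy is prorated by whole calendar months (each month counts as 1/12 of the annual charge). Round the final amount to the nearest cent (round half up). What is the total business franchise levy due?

€29087.00

1998-01-01 to 1998-03-31: 3 months at 1.7% → €4012000 × 1.7% × 3/12 = €17051.0000
1998-04-01 to 1998-09-30: 6 months at 0.25% → €4012000 × 0.25% × 6/12 = €5015.0000
1998-10-01 to 1998-12-31: 3 months at 0.7% → €4012000 × 0.7% × 3/12 = €7021.0000
Total = €29087.0000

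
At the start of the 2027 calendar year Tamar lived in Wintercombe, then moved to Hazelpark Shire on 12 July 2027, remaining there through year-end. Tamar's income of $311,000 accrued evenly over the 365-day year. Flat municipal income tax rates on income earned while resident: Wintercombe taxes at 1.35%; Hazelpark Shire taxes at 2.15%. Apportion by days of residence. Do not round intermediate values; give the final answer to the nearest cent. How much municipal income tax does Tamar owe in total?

$5,377.74

Wintercombe, 1 January – 11 July 2027: 192 days → $311,000 × 1.35% × 192/365 = $2,208.5260
Hazelpark Shire, 12 July – 31 December 2027: 173 days → $311,000 × 2.15% × 173/365 = $3,169.2178
Total = $5,377.7438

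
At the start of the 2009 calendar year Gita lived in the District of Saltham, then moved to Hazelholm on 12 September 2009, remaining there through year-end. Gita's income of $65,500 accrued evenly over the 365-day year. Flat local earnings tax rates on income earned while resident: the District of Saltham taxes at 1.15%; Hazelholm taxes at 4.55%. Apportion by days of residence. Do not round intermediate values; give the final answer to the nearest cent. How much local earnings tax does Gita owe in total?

The District of Saltham, 1 January – 11 September 2009: 254 days → $65,500 × 1.15% × 254/365 = $524.1795
Hazelholm, 12 September – 31 December 2009: 111 days → $65,500 × 4.55% × 111/365 = $906.3226
Total = $1,430.5021

$1,430.50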